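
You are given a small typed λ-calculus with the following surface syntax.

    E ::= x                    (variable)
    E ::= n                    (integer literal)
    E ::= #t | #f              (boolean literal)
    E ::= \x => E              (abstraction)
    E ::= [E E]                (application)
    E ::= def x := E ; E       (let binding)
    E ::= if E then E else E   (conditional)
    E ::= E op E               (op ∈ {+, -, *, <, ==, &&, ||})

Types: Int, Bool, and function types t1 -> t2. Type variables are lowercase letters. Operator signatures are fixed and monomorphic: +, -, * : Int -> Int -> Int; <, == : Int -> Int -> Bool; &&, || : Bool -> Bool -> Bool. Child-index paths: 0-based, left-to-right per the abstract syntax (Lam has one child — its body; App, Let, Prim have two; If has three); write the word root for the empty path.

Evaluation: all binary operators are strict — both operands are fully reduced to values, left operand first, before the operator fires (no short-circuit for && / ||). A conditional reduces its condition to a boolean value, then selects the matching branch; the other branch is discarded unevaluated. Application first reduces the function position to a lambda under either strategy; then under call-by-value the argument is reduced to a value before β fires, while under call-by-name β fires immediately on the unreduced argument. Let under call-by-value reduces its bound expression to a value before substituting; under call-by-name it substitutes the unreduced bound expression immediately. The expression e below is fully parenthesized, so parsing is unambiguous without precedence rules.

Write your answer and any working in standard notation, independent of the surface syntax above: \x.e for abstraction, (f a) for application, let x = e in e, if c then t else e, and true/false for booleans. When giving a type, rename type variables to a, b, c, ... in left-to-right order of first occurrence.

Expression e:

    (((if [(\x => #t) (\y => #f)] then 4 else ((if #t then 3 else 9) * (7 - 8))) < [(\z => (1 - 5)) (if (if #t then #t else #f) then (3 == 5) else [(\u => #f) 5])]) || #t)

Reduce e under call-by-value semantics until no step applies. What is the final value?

Answer: true

Trace:
step 0: (((if ((\x.true) (\y.false)) then 4 else ((if true then 3 else 9) * (7 - 8))) < ((\z.(1 - 5)) (if (if true then true else false) then (3 == 5) else ((\u.false) 5)))) || true)
step 1: [beta@0.0.0] (((if true then 4 else ((if true then 3 else 9) * (7 - 8))) < ((\z.(1 - 5)) (if (if true then true else false) then (3 == 5) else ((\u.false) 5)))) || true)
step 2: [if@0.0] ((4 < ((\z.(1 - 5)) (if (if true then true else false) then (3 == 5) else ((\u.false) 5)))) || true)
step 3: [if@0.1.1.0] ((4 < ((\z.(1 - 5)) (if true then (3 == 5) else ((\u.false) 5)))) || true)
step 4: [if@0.1.1] ((4 < ((\z.(1 - 5)) (3 == 5))) || true)
step 5: [delta@0.1.1] ((4 < ((\z.(1 - 5)) false)) || true)
step 6: [beta@0.1] ((4 < (1 - 5)) || true)
step 7: [delta@0.1] ((4 < -4) || true)
step 8: [delta@0] (false || true)
step 9: [delta@root] true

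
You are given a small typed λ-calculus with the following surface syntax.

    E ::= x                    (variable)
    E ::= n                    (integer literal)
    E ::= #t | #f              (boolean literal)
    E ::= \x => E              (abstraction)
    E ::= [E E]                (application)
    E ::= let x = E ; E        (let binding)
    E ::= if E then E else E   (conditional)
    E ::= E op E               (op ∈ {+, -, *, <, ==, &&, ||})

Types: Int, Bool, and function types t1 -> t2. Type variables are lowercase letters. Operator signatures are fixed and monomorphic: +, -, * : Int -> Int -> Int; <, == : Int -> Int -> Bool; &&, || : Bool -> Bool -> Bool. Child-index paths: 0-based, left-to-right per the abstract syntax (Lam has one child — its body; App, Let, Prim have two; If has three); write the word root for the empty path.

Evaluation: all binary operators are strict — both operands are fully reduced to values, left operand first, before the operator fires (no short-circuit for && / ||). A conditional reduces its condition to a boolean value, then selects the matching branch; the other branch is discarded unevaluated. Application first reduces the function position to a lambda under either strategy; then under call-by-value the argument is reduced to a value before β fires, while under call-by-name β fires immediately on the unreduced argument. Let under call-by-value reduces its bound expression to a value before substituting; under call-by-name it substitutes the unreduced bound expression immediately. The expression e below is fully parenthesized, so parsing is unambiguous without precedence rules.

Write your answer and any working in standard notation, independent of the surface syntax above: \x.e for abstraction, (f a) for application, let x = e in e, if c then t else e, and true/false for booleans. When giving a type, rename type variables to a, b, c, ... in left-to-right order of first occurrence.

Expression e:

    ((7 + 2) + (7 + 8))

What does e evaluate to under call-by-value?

Answer: 24

Derivation:
step 0: ((7 + 2) + (7 + 8))
step 1: [delta@0] (9 + (7 + 8))
step 2: [delta@1] (9 + 15)
step 3: [delta@root] 24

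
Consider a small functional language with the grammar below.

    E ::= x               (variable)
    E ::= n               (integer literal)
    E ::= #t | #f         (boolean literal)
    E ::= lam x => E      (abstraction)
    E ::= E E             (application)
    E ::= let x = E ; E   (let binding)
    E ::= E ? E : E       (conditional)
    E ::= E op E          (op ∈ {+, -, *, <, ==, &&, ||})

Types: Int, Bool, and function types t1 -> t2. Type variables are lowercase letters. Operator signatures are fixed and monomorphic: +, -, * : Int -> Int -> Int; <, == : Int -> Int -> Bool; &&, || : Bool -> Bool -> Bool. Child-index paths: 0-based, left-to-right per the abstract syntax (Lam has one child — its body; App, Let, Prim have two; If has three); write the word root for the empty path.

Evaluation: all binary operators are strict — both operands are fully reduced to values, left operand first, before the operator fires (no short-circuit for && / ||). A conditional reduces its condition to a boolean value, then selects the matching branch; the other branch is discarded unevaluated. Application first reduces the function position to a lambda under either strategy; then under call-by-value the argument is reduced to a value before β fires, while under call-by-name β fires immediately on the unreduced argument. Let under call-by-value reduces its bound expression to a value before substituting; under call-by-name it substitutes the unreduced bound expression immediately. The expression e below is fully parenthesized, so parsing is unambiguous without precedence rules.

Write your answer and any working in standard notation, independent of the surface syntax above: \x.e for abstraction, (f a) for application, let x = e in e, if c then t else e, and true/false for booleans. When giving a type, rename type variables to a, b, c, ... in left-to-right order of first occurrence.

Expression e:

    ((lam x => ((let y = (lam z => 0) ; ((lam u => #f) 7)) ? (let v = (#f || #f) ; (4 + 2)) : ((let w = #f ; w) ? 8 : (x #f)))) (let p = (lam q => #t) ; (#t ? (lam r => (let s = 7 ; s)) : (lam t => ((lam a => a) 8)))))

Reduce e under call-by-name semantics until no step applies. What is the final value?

Answer: 7

Trace:
step 0: ((\x.(if (let y = (\z.0) in ((\u.false) 7)) then (let v = (false || false) in (4 + 2)) else (if (let w = false in w) then 8 else (x false)))) (let p = (\q.true) in (if true then (\r.(let s = 7 in s)) else (\t.((\a.a) 8)))))
step 1: [beta@root] (if (let y = (\z.0) in ((\u.false) 7)) then (let v = (false || false) in (4 + 2)) else (if (let w = false in w) then 8 else ((let p = (\q.true) in (if true then (\r.(let s = 7 in s)) else (\t.((\a.a) 8)))) false)))
step 2: [let@0] (if ((\u.false) 7) then (let v = (false || false) in (4 + 2)) else (if (let w = false in w) then 8 else ((let p = (\q.true) in (if true then (\r.(let s = 7 in s)) else (\t.((\a.a) 8)))) false)))
step 3: [beta@0] (if false then (let v = (false || false) in (4 + 2)) else (if (let w = false in w) then 8 else ((let p = (\q.true) in (if true then (\r.(let s = 7 in s)) else (\t.((\a.a) 8)))) false)))
step 4: [if@root] (if (let w = false in w) then 8 else ((let p = (\q.true) in (if true then (\r.(let s = 7 in s)) else (\t.((\a.a) 8)))) false))
step 5: [let@0] (if false then 8 else ((let p = (\q.true) in (if true then (\r.(let s = 7 in s)) else (\t.((\a.a) 8)))) false))
step 6: [if@root] ((let p = (\q.true) in (if true then (\r.(let s = 7 in s)) else (\t.((\a.a) 8)))) false)
step 7: [let@0] ((if true then (\r.(let s = 7 in s)) else (\t.((\a.a) 8))) false)
step 8: [if@0] ((\r.(let s = 7 in s)) false)
step 9: [beta@root] (let s = 7 in s)
step 10: [let@root] 7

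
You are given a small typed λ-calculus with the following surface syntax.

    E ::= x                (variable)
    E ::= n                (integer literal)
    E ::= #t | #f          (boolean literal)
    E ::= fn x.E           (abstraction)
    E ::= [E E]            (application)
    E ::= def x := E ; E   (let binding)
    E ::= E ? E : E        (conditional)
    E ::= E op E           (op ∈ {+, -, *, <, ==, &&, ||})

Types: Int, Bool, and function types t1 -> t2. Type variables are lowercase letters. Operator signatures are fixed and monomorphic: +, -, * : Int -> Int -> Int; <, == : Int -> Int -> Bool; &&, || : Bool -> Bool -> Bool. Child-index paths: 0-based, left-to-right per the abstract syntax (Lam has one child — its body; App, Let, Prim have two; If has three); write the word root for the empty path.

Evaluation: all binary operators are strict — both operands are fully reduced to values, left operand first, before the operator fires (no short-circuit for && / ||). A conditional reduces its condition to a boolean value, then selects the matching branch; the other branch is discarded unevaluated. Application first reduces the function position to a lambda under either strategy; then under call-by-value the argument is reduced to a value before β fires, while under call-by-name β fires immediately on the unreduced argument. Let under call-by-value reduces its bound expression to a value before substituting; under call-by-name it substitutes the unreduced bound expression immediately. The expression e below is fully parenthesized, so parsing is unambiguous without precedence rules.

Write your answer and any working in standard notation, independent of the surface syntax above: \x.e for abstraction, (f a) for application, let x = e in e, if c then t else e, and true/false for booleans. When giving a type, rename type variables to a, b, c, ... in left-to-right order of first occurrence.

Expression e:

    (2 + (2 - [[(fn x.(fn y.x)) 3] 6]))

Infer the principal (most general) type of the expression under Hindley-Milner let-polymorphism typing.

Derivation:
  unify Int ~ Int
  unify Int ~ Int
x : a
\y._ : b -> a
\x._ : a -> b -> a
  unify a -> b -> a ~ Int -> c
  unify a ~ Int
  unify b -> Int ~ c
_ _ : b -> Int
  unify b -> Int ~ Int -> d
  unify b ~ Int
  unify Int ~ d
_ _ : Int
  unify Int ~ Int
  unify Int ~ Int

Answer: Int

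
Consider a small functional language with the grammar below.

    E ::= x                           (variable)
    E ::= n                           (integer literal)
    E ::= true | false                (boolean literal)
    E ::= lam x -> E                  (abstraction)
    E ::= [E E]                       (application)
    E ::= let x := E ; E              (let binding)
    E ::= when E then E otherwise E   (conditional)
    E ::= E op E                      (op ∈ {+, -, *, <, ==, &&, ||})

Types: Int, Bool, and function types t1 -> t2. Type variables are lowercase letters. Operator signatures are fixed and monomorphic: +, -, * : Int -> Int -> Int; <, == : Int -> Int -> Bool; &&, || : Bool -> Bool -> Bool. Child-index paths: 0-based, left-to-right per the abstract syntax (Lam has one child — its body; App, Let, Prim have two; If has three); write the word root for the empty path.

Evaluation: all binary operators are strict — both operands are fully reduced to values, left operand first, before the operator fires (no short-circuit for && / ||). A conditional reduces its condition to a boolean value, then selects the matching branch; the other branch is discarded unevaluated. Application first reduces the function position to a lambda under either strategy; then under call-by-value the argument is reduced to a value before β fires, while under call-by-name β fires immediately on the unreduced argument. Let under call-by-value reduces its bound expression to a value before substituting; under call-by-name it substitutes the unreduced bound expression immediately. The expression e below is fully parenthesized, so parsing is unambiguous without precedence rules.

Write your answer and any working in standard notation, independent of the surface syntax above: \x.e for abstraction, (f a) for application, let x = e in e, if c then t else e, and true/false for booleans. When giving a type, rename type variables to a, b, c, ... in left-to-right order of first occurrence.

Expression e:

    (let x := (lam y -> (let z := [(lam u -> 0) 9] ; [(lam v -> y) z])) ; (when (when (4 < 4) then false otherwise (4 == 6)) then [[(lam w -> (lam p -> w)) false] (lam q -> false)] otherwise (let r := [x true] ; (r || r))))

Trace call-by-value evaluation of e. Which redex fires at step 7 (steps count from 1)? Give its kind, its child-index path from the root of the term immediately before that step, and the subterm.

Trace:
step 0: (let x = (\y.(let z = ((\u.0) 9) in ((\v.y) z))) in (if (if (4 < 4) then false else (4 == 6)) then (((\w.(\p.w)) false) (\q.false)) else (let r = (x true) in (r || r))))
step 1: [let@root] (if (if (4 < 4) then false else (4 == 6)) then (((\w.(\p.w)) false) (\q.false)) else (let r = ((\y.(let z = ((\u.0) 9) in ((\v.y) z))) true) in (r || r)))
step 2: [delta@0.0] (if (if false then false else (4 == 6)) then (((\w.(\p.w)) false) (\q.false)) else (let r = ((\y.(let z = ((\u.0) 9) in ((\v.y) z))) true) in (r || r)))
step 3: [if@0] (if (4 == 6) then (((\w.(\p.w)) false) (\q.false)) else (let r = ((\y.(let z = ((\u.0) 9) in ((\v.y) z))) true) in (r || r)))
step 4: [delta@0] (if false then (((\w.(\p.w)) false) (\q.false)) else (let r = ((\y.(let z = ((\u.0) 9) in ((\v.y) z))) true) in (r || r)))
step 5: [if@root] (let r = ((\y.(let z = ((\u.0) 9) in ((\v.y) z))) true) in (r || r))
step 6: [beta@0] (let r = (let z = ((\u.0) 9) in ((\v.true) z)) in (r || r))
step 7: [beta@0.0] (let r = (let z = 0 in ((\v.true) z)) in (r || r))

Answer: beta at 0.0 : ((\u.0) 9)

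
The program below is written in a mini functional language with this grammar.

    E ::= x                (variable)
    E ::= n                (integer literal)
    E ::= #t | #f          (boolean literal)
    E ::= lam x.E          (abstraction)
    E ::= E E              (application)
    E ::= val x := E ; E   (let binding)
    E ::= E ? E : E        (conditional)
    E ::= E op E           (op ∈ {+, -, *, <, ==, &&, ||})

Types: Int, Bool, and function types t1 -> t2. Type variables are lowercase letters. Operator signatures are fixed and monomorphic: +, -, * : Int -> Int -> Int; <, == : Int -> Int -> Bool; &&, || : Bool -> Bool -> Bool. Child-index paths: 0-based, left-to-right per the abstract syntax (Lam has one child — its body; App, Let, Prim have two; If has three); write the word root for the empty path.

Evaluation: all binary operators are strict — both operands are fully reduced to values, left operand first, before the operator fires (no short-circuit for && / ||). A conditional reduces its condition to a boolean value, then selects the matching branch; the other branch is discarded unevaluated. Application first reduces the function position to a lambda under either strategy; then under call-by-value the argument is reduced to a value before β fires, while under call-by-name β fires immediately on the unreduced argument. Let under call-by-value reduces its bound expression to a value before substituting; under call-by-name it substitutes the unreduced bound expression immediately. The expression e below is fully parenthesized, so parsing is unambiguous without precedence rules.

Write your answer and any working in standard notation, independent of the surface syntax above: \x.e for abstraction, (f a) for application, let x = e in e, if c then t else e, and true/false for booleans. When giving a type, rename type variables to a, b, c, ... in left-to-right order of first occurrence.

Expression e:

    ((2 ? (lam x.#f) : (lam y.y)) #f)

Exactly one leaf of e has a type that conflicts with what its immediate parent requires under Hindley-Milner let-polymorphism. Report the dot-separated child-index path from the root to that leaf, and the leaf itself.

Answer: 0.0 : 2

Derivation:
  unify Int ~ Bool
  FAIL: mismatch Int ~ Bool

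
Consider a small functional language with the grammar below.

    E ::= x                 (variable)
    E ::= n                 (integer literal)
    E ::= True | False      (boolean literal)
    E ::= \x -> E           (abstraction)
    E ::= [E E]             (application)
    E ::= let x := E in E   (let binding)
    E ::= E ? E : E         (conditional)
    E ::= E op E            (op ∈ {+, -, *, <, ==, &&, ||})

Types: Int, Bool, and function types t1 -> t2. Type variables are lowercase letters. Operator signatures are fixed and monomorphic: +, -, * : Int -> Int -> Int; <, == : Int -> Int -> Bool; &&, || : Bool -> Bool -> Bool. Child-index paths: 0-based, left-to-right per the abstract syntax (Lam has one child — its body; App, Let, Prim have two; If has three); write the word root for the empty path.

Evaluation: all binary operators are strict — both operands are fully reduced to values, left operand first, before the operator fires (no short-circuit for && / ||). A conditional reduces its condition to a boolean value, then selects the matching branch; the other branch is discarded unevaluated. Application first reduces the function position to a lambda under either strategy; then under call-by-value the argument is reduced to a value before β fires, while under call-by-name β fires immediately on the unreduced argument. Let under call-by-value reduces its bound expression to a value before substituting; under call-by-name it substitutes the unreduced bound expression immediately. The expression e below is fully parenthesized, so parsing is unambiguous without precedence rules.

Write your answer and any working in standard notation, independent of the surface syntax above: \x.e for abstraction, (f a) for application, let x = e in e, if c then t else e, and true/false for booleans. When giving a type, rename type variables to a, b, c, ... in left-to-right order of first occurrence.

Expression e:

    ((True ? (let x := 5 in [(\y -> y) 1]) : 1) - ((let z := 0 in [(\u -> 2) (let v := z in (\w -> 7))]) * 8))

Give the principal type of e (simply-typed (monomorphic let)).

Trace:
  unify Bool ~ Bool
let x : Int
y : a
\y._ : a -> a
  unify a -> a ~ Int -> b
  unify a ~ Int
  unify Int ~ b
_ _ : Int
  unify Int ~ Int
  unify Int ~ Int
let z : Int
\u._ : c -> Int
z : Int
let v : Int
\w._ : d -> Int
  unify c -> Int ~ (d -> Int) -> e
  unify c ~ d -> Int
  unify Int ~ e
_ _ : Int
  unify Int ~ Int
  unify Int ~ Int
  unify Int ~ Int

Answer: Int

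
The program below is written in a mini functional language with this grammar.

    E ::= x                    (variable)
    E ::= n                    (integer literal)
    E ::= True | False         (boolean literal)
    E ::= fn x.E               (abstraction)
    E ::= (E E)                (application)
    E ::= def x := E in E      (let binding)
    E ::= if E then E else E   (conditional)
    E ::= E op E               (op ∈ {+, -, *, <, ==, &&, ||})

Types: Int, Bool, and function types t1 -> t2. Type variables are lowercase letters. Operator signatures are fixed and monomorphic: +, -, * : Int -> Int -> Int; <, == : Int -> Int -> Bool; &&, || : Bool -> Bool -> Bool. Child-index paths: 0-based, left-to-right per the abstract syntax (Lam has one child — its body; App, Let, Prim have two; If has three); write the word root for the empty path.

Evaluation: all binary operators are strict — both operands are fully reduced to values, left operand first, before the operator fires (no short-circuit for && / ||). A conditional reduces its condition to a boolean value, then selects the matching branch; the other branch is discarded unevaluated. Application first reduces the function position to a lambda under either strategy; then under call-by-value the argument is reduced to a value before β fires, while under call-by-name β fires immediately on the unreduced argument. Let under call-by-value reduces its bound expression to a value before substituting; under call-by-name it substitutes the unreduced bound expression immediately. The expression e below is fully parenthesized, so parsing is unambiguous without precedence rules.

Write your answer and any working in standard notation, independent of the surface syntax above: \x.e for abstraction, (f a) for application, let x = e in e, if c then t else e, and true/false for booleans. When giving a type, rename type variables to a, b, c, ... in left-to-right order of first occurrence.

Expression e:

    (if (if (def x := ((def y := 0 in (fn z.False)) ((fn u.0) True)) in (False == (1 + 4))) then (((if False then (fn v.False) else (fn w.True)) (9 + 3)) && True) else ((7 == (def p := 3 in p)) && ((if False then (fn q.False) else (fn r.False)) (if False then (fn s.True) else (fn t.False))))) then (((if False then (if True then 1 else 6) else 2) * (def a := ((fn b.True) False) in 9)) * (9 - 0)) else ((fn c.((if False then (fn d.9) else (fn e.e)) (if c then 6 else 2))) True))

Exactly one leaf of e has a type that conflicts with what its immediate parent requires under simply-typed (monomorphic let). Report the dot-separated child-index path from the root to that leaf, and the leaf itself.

Trace:
let y : Int
\z._ : a -> Bool
\u._ : b -> Int
  unify b -> Int ~ Bool -> c
  unify b ~ Bool
  unify Int ~ c
_ _ : Int
  unify a -> Bool ~ Int -> d
  unify a ~ Int
  unify Bool ~ d
_ _ : Bool
let x : Bool
  unify Bool ~ Int
  FAIL: mismatch Bool ~ Int

Answer: 0.0.1.0 : false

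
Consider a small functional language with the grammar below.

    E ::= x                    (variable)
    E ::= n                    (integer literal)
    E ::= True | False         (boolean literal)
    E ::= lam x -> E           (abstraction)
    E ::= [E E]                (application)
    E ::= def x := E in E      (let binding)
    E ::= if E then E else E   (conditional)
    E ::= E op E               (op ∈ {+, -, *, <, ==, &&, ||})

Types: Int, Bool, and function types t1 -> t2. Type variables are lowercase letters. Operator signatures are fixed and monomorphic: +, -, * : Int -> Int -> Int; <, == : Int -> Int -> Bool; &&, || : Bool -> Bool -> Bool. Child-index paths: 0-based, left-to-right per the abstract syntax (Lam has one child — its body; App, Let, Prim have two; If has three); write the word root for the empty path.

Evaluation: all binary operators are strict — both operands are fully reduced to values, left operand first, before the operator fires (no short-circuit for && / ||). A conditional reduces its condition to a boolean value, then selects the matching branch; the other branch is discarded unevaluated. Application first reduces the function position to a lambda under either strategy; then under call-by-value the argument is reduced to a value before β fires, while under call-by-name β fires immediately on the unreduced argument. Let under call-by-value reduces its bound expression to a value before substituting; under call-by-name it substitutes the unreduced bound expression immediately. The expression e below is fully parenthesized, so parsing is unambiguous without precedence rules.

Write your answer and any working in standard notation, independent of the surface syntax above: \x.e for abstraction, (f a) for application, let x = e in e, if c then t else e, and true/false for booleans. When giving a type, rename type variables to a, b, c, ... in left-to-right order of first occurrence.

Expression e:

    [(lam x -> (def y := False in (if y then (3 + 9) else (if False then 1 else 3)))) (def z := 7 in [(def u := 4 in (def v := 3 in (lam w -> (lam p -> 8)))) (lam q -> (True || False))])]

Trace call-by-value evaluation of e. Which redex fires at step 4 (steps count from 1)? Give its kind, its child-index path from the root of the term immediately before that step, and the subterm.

Trace:
step 0: ((\x.(let y = false in (if y then (3 + 9) else (if false then 1 else 3)))) (let z = 7 in ((let u = 4 in (let v = 3 in (\w.(\p.8)))) (\q.(true || false)))))
step 1: [let@1] ((\x.(let y = false in (if y then (3 + 9) else (if false then 1 else 3)))) ((let u = 4 in (let v = 3 in (\w.(\p.8)))) (\q.(true || false))))
step 2: [let@1.0] ((\x.(let y = false in (if y then (3 + 9) else (if false then 1 else 3)))) ((let v = 3 in (\w.(\p.8))) (\q.(true || false))))
step 3: [let@1.0] ((\x.(let y = false in (if y then (3 + 9) else (if false then 1 else 3)))) ((\w.(\p.8)) (\q.(true || false))))
step 4: [beta@1] ((\x.(let y = false in (if y then (3 + 9) else (if false then 1 else 3)))) (\p.8))

Answer: beta at 1 : ((\w.(\p.8)) (\q.(true || false)))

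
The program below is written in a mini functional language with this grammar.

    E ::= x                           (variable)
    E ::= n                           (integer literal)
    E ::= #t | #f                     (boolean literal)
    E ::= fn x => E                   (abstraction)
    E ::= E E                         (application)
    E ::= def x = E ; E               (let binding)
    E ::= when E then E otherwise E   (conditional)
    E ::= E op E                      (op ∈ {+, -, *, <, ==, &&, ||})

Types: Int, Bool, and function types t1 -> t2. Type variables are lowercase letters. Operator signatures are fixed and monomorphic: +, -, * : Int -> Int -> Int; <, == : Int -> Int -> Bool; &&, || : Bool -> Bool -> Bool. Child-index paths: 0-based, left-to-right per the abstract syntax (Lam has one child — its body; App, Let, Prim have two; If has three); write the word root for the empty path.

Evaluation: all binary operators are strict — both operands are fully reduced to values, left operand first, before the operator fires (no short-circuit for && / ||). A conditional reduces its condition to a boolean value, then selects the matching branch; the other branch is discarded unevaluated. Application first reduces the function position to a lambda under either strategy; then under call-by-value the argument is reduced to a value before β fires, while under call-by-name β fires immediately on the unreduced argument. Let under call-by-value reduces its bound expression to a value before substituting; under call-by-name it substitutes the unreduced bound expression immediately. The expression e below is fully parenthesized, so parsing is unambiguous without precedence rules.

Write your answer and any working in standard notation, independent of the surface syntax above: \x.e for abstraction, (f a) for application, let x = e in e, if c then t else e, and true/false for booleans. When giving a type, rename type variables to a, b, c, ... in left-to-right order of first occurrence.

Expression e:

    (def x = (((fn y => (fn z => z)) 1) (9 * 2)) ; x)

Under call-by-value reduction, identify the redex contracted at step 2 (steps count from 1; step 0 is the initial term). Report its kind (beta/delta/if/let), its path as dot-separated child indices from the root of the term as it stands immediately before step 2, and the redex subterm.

Answer: delta at 0.1 : (9 * 2)

Derivation:
step 0: (let x = (((\y.(\z.z)) 1) (9 * 2)) in x)
step 1: [beta@0.0] (let x = ((\z.z) (9 * 2)) in x)
step 2: [delta@0.1] (let x = ((\z.z) 18) in x)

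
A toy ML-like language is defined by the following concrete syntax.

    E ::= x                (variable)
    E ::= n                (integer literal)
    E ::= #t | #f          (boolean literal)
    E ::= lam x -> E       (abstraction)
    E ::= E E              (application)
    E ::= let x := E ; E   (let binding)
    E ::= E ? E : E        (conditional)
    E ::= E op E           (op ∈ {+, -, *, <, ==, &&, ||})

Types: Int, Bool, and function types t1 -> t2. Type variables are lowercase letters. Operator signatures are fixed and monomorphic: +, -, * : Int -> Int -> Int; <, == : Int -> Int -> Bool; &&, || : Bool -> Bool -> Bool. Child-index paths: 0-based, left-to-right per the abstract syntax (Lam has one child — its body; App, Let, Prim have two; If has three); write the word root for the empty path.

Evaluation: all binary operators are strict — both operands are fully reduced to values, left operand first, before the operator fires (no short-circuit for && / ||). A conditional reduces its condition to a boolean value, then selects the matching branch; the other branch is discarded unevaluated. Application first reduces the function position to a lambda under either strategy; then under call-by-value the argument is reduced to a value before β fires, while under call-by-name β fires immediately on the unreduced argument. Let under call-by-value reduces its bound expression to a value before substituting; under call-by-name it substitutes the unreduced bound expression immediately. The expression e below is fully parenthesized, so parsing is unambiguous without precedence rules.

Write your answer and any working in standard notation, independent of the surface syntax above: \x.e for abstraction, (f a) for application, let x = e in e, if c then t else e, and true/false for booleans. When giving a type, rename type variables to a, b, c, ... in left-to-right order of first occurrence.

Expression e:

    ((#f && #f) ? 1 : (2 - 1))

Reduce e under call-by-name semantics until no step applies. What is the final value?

Answer: 1

Working:
step 0: (if (false && false) then 1 else (2 - 1))
step 1: [delta@0] (if false then 1 else (2 - 1))
step 2: [if@root] (2 - 1)
step 3: [delta@root] 1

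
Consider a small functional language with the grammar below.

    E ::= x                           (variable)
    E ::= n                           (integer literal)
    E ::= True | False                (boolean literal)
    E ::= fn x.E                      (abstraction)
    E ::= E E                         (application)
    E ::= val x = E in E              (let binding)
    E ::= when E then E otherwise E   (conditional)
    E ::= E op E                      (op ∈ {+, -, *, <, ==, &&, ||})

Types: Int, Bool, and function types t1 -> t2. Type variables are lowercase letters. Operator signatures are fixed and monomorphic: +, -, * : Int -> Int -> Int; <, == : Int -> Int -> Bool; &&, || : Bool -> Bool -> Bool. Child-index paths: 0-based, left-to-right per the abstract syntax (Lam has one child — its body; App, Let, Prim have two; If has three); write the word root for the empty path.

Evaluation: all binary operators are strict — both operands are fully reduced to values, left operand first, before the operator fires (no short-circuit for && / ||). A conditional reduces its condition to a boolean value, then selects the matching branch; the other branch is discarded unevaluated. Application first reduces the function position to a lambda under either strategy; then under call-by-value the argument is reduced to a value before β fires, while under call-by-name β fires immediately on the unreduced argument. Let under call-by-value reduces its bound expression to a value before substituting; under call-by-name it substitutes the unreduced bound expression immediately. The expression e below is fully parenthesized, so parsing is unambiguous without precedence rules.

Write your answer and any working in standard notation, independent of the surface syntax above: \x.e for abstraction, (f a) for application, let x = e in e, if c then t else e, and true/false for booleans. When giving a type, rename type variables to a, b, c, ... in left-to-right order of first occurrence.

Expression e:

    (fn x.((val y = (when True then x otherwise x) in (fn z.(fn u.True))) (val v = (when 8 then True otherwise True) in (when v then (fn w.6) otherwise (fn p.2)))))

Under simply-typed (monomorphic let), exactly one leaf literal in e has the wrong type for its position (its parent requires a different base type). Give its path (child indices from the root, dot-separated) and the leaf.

Working:
  unify Bool ~ Bool
x : a
x : a
  unify a ~ a
let y : a
\u._ : c -> Bool
\z._ : b -> c -> Bool
  unify Int ~ Bool
  FAIL: mismatch Int ~ Bool

Answer: 0.1.0.0 : 8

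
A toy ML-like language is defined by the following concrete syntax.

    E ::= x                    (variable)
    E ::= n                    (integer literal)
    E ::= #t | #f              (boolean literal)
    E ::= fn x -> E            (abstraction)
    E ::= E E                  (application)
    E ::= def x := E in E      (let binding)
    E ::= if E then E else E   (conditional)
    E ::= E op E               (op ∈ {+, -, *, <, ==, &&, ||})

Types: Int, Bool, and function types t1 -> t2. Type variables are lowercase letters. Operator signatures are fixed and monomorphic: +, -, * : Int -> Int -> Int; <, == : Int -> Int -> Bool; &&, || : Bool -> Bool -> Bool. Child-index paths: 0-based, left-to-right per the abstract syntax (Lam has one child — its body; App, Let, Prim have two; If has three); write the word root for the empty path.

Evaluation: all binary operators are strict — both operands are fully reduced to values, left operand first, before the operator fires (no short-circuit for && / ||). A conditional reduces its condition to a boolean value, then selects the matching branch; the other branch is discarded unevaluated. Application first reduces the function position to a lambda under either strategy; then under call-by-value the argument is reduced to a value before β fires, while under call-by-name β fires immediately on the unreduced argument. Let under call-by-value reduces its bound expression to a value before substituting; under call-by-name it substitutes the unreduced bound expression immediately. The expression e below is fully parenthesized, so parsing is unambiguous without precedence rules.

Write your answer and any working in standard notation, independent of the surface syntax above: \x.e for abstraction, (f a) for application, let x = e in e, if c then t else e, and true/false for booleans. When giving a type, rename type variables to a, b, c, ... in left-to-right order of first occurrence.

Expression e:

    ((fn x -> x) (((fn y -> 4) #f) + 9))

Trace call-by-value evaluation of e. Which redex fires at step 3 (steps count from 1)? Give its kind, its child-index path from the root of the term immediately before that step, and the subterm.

Trace:
step 0: ((\x.x) (((\y.4) false) + 9))
step 1: [beta@1.0] ((\x.x) (4 + 9))
step 2: [delta@1] ((\x.x) 13)
step 3: [beta@root] 13

Answer: beta at root : ((\x.x) 13)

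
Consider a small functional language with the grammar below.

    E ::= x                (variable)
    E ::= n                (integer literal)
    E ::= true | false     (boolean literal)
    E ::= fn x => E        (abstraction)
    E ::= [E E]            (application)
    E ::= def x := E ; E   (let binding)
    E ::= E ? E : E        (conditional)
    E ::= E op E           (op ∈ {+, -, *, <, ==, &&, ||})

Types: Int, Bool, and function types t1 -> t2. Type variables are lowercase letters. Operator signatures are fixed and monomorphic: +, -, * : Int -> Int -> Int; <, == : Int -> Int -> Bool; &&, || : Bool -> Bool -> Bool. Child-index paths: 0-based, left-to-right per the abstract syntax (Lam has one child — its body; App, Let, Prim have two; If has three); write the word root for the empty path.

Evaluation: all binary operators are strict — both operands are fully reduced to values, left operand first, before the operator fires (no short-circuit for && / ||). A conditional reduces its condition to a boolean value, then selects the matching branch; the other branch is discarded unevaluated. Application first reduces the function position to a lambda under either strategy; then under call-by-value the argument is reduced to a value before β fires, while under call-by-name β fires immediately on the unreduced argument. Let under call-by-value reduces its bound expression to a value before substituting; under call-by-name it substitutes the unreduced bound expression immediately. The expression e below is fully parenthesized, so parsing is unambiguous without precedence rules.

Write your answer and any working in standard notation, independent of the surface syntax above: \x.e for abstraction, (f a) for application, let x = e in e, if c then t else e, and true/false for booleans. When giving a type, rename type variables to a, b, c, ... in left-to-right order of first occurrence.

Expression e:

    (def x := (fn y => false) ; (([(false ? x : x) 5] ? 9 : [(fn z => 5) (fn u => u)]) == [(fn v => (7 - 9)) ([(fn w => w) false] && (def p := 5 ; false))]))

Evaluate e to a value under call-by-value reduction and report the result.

Working:
step 0: (let x = (\y.false) in ((if ((if false then x else x) 5) then 9 else ((\z.5) (\u.u))) == ((\v.(7 - 9)) (((\w.w) false) && (let p = 5 in false)))))
step 1: [let@root] ((if ((if false then (\y.false) else (\y.false)) 5) then 9 else ((\z.5) (\u.u))) == ((\v.(7 - 9)) (((\w.w) false) && (let p = 5 in false))))
step 2: [if@0.0.0] ((if ((\y.false) 5) then 9 else ((\z.5) (\u.u))) == ((\v.(7 - 9)) (((\w.w) false) && (let p = 5 in false))))
step 3: [beta@0.0] ((if false then 9 else ((\z.5) (\u.u))) == ((\v.(7 - 9)) (((\w.w) false) && (let p = 5 in false))))
step 4: [if@0] (((\z.5) (\u.u)) == ((\v.(7 - 9)) (((\w.w) false) && (let p = 5 in false))))
step 5: [beta@0] (5 == ((\v.(7 - 9)) (((\w.w) false) && (let p = 5 in false))))
step 6: [beta@1.1.0] (5 == ((\v.(7 - 9)) (false && (let p = 5 in false))))
step 7: [let@1.1.1] (5 == ((\v.(7 - 9)) (false && false)))
step 8: [delta@1.1] (5 == ((\v.(7 - 9)) false))
step 9: [beta@1] (5 == (7 - 9))
step 10: [delta@1] (5 == -2)
step 11: [delta@root] false

Answer: false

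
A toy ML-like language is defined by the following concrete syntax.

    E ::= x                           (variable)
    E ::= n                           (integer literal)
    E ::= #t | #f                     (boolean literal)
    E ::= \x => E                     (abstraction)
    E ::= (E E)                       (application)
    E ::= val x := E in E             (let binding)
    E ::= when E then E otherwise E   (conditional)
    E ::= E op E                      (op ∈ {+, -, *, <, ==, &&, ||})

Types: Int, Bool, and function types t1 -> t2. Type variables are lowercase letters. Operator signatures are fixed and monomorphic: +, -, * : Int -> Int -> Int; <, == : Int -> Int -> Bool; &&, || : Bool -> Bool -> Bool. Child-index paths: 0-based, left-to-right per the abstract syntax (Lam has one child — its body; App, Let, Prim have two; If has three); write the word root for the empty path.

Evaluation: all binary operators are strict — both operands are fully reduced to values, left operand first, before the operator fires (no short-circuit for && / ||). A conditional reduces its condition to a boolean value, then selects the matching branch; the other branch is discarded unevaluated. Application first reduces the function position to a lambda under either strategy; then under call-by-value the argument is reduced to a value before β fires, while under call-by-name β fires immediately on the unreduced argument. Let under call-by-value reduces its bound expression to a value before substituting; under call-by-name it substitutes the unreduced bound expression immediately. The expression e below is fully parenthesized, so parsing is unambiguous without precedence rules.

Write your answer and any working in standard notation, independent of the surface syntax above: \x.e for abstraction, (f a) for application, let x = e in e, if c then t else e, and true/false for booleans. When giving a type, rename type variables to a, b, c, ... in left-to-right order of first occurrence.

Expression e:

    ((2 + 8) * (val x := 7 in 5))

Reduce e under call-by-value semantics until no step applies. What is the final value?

Working:
step 0: ((2 + 8) * (let x = 7 in 5))
step 1: [delta@0] (10 * (let x = 7 in 5))
step 2: [let@1] (10 * 5)
step 3: [delta@root] 50

Answer: 50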